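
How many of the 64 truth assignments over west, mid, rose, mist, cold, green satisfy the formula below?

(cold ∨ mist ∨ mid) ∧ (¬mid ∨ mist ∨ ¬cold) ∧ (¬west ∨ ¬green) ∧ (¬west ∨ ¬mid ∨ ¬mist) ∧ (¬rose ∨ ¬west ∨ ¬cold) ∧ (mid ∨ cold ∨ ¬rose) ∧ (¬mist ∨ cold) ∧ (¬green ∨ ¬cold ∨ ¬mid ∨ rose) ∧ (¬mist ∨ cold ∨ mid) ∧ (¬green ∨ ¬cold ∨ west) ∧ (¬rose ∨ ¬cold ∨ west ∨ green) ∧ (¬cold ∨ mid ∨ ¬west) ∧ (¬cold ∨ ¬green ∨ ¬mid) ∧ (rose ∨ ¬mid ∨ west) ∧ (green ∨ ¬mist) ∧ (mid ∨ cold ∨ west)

5

There are 2^6 = 64 truth assignments over (west, mid, rose, mist, cold, green).
Split on green. With green = True, the clauses containing green are satisfied and ¬green drops from the rest; 1 of the 2^5 = 32 assignments to the other variables satisfy what remains.
With green = False, by the same count on the reduced clause set, 4 assignments work.
(One model: west=F, mid=F, rose=F, mist=F, cold=T, green=F.)
Total: 1 + 4 = 5.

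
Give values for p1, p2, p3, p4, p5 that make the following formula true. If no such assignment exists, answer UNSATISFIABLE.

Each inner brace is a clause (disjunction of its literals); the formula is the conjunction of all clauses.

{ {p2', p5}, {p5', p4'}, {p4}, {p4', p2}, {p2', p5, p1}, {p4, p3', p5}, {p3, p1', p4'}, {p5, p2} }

Unit clause (p4) forces p4 = 1.
Unit clause (p5') forces p5 = 0.
Unit clause (p2') forces p2 = 0.
But (p2) is also a unit clause — contradiction.

UNSATISFIABLE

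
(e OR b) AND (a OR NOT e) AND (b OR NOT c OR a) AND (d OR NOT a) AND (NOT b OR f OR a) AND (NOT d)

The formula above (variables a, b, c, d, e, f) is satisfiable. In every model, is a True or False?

Suppose a = true.
Unit clause (d) forces d = true.
But (NOT d) is also a unit clause — contradiction.
So every satisfying assignment has a = False.

False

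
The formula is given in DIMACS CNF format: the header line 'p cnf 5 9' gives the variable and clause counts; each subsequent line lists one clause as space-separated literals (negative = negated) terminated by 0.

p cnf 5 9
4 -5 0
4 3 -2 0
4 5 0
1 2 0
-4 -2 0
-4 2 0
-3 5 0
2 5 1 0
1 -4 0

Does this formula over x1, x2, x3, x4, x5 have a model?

No

Suppose x4 = True.
From the singleton clause (¬x2), x2 = False.
That conflicts with the unit clause (x2).
Undo x4 and try x4 = False.
From the singleton clause (¬x5), x5 = False.
That conflicts with the unit clause (x5).
Both values of x4 lead to a conflict.
No assignment satisfies every clause.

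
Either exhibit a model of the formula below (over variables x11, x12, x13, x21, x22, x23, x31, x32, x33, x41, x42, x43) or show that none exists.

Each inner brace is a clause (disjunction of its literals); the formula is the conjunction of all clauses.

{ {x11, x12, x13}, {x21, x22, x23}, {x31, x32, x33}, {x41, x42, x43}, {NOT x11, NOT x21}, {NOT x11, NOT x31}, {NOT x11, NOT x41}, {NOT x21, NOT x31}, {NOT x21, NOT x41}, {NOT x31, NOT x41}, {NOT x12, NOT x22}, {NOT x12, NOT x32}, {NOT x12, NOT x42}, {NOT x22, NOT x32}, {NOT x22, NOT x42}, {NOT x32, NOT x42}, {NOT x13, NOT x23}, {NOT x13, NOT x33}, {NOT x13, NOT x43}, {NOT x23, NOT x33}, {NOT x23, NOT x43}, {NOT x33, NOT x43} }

UNSATISFIABLE

Suppose x11 = false.
Suppose x12 = true.
The clause (NOT x22) is unit, so x22 = false.
The clause (NOT x32) is unit, so x32 = false.
The clause (NOT x42) is unit, so x42 = false.
Suppose x21 = true.
The clause (NOT x31) is unit, so x31 = false.
The clause (x33) is unit, so x33 = true.
The clause (NOT x41) is unit, so x41 = false.
The clause (x43) is unit, so x43 = true.
Now (NOT x43) is unsatisfied and unit — conflict.
Undo x21 and try x21 = false.
The clause (x23) is unit, so x23 = true.
The clause (NOT x13) is unit, so x13 = false.
The clause (NOT x33) is unit, so x33 = false.
The clause (x31) is unit, so x31 = true.
The clause (NOT x41) is unit, so x41 = false.
The clause (x43) is unit, so x43 = true.
Now (NOT x43) is unsatisfied and unit — conflict.
Neither x21 = true nor x21 = false works.
Undo x12 and try x12 = false.
The clause (x13) is unit, so x13 = true.
The clause (NOT x23) is unit, so x23 = false.
The clause (NOT x33) is unit, so x33 = false.
The clause (NOT x43) is unit, so x43 = false.
Suppose x21 = true.
The clause (NOT x31) is unit, so x31 = false.
The clause (x32) is unit, so x32 = true.
The clause (NOT x41) is unit, so x41 = false.
The clause (x42) is unit, so x42 = true.
Now (NOT x42) is unsatisfied and unit — conflict.
Undo x21 and try x21 = false.
The clause (x22) is unit, so x22 = true.
The clause (NOT x32) is unit, so x32 = false.
The clause (x31) is unit, so x31 = true.
The clause (NOT x41) is unit, so x41 = false.
The clause (x42) is unit, so x42 = true.
Now (NOT x42) is unsatisfied and unit — conflict.
Neither x21 = true nor x21 = false works.
Neither x12 = true nor x12 = false works.
Undo x11 and try x11 = true.
The clause (NOT x21) is unit, so x21 = false.
The clause (NOT x31) is unit, so x31 = false.
The clause (NOT x41) is unit, so x41 = false.
Suppose x22 = true.
The clause (NOT x12) is unit, so x12 = false.
The clause (NOT x32) is unit, so x32 = false.
The clause (x33) is unit, so x33 = true.
The clause (NOT x42) is unit, so x42 = false.
The clause (x43) is unit, so x43 = true.
Now (NOT x43) is unsatisfied and unit — conflict.
Undo x22 and try x22 = false.
The clause (x23) is unit, so x23 = true.
The clause (NOT x13) is unit, so x13 = false.
The clause (NOT x33) is unit, so x33 = false.
The clause (x32) is unit, so x32 = true.
The clause (NOT x12) is unit, so x12 = false.
The clause (NOT x42) is unit, so x42 = false.
The clause (x43) is unit, so x43 = true.
Now (NOT x43) is unsatisfied and unit — conflict.
Neither x22 = true nor x22 = false works.
Neither x11 = true nor x11 = false works.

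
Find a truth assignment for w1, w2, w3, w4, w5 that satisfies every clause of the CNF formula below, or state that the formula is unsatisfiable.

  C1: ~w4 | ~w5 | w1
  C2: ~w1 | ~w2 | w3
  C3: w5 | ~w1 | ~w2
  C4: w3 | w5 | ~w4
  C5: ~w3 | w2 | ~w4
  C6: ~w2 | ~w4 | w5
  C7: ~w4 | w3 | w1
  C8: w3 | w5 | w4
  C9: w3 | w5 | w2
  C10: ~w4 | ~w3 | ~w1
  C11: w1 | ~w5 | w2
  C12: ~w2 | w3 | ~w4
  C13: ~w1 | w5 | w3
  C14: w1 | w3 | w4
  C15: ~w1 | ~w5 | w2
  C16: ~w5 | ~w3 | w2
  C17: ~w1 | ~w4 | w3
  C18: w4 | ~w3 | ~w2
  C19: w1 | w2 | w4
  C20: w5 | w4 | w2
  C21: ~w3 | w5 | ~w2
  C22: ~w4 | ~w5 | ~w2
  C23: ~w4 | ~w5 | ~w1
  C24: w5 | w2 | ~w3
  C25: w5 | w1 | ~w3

UNSATISFIABLE

Case w4 = 0:
Case w3 = 1:
Unit clause (~w2) forces w2 = 0.
Unit clause (~w5) forces w5 = 0.
That conflicts with the unit clause (w5).
That branch fails; take w3 = 0 instead.
Unit clause (w5) forces w5 = 1.
Unit clause (w1) forces w1 = 1.
Unit clause (~w2) forces w2 = 0.
That conflicts with the unit clause (w2).
Either choice for w3 ends in contradiction.
That branch fails; take w4 = 1 instead.
Case w5 = 0:
Unit clause (w3) forces w3 = 1.
Unit clause (w2) forces w2 = 1.
That conflicts with the unit clause (~w2).
That branch fails; take w5 = 1 instead.
Unit clause (w1) forces w1 = 1.
That conflicts with the unit clause (~w1).
Either choice for w5 ends in contradiction.
Either choice for w4 ends in contradiction.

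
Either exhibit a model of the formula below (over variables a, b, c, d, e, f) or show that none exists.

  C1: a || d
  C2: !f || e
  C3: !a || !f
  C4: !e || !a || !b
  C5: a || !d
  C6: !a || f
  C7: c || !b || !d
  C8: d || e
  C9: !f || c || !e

Case a = true:
The clause (!f) is unit, so f = false.
Now (f) is unsatisfied and unit — conflict.
Backtrack on a: now try a = false.
The clause (d) is unit, so d = true.
Now (!d) is unsatisfied and unit — conflict.
Either choice for a ends in contradiction.

UNSATISFIABLE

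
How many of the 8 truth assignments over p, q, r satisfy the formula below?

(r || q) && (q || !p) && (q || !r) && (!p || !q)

There are 2^3 = 8 truth assignments over (p, q, r).
Check each against the 4 clauses (columns in the order p, q, r):
  F F F  ✗ fails (r || q)
  F F T  ✗ fails (q || !r)
  F T F  ✓ satisfies all
  F T T  ✓ satisfies all
  T F F  ✗ fails (r || q)
  T F T  ✗ fails (q || !p)
  T T F  ✗ fails (!p || !q)
  T T T  ✗ fails (!p || !q)
2 of the 8 rows are models.

2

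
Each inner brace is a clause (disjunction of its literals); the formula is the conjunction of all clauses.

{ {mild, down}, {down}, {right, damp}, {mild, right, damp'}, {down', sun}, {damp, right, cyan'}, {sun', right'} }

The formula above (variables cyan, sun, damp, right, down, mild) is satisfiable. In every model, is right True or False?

False

Suppose right = 1.
(down) alone gives down = 1.
(sun) alone gives sun = 1.
Now (sun') is unsatisfied and unit — conflict.
So every satisfying assignment has right = False.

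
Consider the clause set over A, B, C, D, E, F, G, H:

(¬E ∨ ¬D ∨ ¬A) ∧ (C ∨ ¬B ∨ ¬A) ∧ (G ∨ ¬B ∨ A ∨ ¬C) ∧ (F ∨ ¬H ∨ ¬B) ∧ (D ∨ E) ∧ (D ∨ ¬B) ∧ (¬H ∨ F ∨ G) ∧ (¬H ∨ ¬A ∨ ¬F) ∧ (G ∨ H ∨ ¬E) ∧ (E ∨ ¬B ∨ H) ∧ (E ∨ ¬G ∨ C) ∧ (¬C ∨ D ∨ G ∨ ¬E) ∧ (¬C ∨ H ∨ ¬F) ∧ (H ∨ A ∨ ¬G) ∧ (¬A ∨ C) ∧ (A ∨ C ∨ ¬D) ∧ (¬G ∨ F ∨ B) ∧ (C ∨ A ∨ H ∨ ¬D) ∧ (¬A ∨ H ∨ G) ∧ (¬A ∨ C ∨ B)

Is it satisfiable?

Satisfiable

Try D = True.
Try E = False.
Try B = True.
From the singleton clause (H), H = True.
From the singleton clause (F), F = True.
From the singleton clause (¬A), A = False.
From the singleton clause (C), C = True.
From the singleton clause (G), G = True.
This assignment satisfies each clause.
A satisfying assignment: A ↦ False; B ↦ True; C ↦ True; D ↦ True; E ↦ False; F ↦ True; G ↦ True; H ↦ True.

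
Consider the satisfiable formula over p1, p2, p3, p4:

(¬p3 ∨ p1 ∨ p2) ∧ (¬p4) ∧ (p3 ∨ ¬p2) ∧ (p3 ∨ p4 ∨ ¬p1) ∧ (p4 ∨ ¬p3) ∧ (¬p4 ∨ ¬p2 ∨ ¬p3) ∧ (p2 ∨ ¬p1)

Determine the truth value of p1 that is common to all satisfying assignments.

False

Suppose p1 = True.
(¬p4) alone gives p4 = False.
(p3) alone gives p3 = True.
Now (¬p3) is unsatisfied and unit — conflict.
So every satisfying assignment has p1 = False.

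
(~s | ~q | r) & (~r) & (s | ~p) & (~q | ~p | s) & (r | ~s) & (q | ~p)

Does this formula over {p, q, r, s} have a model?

Yes, satisfiable

The clause (~r) is unit, so r = 0.
The clause (~s) is unit, so s = 0.
The clause (~p) is unit, so p = 0.
All clauses hold; q can take either value.
A satisfying assignment: p: 0,  q: 1,  r: 0,  s: 0.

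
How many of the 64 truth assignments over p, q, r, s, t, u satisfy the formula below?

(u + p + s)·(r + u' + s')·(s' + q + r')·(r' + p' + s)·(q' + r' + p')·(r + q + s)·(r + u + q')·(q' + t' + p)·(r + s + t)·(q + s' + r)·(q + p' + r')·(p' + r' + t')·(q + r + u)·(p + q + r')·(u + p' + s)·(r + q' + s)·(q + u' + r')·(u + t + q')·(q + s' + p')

2

There are 2^6 = 64 truth assignments over (p, q, r, s, t, u).
Split on q. With q = 1, the clauses containing q are satisfied and q' drops from the rest; 2 of the 2^5 = 32 assignments to the other variables satisfy what remains.
With q = 0, by the same count on the reduced clause set, 0 assignments work.
Total: 2 + 0 = 2.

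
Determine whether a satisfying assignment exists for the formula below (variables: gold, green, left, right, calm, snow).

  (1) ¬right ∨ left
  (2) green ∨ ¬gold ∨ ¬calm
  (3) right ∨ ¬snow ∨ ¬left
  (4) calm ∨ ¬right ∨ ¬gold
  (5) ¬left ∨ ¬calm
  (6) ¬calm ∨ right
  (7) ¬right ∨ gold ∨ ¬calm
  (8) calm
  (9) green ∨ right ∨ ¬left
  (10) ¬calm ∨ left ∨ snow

No, unsatisfiable

From the singleton clause (calm), calm = True.
From the singleton clause (¬left), left = False.
From the singleton clause (¬right), right = False.
Now (right) is unsatisfied and unit — conflict.
No assignment satisfies every clause.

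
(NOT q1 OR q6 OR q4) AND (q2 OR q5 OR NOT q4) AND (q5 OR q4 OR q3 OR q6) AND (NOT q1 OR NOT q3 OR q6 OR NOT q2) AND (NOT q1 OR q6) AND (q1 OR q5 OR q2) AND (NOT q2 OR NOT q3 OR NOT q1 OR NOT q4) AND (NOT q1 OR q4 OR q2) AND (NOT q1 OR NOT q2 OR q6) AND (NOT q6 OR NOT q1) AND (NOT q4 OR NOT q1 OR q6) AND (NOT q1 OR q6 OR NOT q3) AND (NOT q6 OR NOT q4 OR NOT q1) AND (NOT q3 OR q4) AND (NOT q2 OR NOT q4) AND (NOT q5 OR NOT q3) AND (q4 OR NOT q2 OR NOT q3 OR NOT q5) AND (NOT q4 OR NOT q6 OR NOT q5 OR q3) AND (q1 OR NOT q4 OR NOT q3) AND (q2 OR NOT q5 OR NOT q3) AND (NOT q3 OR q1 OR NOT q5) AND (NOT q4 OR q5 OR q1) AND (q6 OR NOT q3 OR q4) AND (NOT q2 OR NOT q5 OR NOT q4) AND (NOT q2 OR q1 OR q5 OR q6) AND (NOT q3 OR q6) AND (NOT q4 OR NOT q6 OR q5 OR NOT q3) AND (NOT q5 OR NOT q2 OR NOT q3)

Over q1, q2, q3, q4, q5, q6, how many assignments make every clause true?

There are 2^6 = 64 truth assignments over (q1, q2, q3, q4, q5, q6).
Split on q6. With q6 = true, the clauses containing q6 are satisfied and NOT q6 drops from the rest; 3 of the 2^5 = 32 assignments to the other variables satisfy what remains.
With q6 = false, by the same count on the reduced clause set, 3 assignments work.
(One model: q1=F, q2=F, q3=F, q4=F, q5=T, q6=F.)
Total: 3 + 3 = 6.

6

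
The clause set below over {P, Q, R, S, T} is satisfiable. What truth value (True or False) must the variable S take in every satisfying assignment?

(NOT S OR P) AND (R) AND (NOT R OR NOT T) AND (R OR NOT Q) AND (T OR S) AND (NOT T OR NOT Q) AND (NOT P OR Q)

Suppose S = false.
The clause (R) is unit, so R = true.
The clause (NOT T) is unit, so T = false.
But (T) is also a unit clause — contradiction.
So every satisfying assignment has S = True.

True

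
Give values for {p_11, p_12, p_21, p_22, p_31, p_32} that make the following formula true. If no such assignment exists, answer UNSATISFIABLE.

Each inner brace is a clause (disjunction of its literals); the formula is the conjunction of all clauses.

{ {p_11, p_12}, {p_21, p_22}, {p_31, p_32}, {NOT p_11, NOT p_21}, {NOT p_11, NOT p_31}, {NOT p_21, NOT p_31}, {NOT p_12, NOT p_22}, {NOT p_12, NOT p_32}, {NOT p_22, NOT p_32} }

Suppose p_11 = true.
Unit clause (NOT p_21) forces p_21 = false.
Unit clause (p_22) forces p_22 = true.
Unit clause (NOT p_31) forces p_31 = false.
Unit clause (p_32) forces p_32 = true.
But (NOT p_32) is also a unit clause — contradiction.
Undo p_11 and try p_11 = false.
Unit clause (p_12) forces p_12 = true.
Unit clause (NOT p_22) forces p_22 = false.
Unit clause (p_21) forces p_21 = true.
Unit clause (NOT p_31) forces p_31 = false.
Unit clause (p_32) forces p_32 = true.
But (NOT p_32) is also a unit clause — contradiction.
Either choice for p_11 ends in contradiction.

UNSATISFIABLE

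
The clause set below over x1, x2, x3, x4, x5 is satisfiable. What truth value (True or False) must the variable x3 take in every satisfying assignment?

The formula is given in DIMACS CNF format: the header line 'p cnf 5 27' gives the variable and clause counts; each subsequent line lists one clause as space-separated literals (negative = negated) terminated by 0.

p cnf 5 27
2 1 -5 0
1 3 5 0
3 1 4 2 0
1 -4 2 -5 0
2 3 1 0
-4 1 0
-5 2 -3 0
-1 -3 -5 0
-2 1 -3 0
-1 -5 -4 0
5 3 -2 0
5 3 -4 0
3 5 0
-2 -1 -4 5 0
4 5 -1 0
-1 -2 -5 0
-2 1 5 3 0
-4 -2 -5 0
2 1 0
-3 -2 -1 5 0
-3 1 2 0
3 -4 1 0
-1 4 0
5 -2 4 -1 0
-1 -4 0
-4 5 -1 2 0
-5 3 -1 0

False

Suppose x3 = True.
Case x4 = False:
Unit clause (¬x1) forces x1 = False.
Unit clause (¬x2) forces x2 = False.
But (x2) is also a unit clause — contradiction.
That branch fails; take x4 = True instead.
Unit clause (x1) forces x1 = True.
But (¬x1) is also a unit clause — contradiction.
Both values of x4 lead to a conflict.
So every satisfying assignment has x3 = False.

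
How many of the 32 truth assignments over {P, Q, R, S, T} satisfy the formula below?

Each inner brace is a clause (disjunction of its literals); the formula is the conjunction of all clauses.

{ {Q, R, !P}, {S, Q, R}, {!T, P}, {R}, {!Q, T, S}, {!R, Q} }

4

There are 2^5 = 32 truth assignments over (P, Q, R, S, T).
Split on Q. With Q = true, the clauses containing Q are satisfied and !Q drops from the rest; 4 of the 2^4 = 16 assignments to the other variables satisfy what remains.
With Q = false, by the same count on the reduced clause set, 0 assignments work.
Total: 4 + 0 = 4.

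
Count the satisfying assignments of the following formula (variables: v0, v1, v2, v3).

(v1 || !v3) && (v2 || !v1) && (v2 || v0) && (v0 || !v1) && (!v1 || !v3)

There are 2^4 = 16 truth assignments over (v0, v1, v2, v3).
Check each against the 5 clauses (columns in the order v0, v1, v2, v3):
  F F F F  ✗ fails (v2 || v0)
  F F F T  ✗ fails (v1 || !v3)
  F F T F  ✓ satisfies all
  F F T T  ✗ fails (v1 || !v3)
  F T F F  ✗ fails (v2 || !v1)
  F T F T  ✗ fails (v2 || !v1)
  F T T F  ✗ fails (v0 || !v1)
  F T T T  ✗ fails (v0 || !v1)
  T F F F  ✓ satisfies all
  T F F T  ✗ fails (v1 || !v3)
  T F T F  ✓ satisfies all
  T F T T  ✗ fails (v1 || !v3)
  T T F F  ✗ fails (v2 || !v1)
  T T F T  ✗ fails (v2 || !v1)
  T T T F  ✓ satisfies all
  T T T T  ✗ fails (!v1 || !v3)
4 of the 16 rows are models.

4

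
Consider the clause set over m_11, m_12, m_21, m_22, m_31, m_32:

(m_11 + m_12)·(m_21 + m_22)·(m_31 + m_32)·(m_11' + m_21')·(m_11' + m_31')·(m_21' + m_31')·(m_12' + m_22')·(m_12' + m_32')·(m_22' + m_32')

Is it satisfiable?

Unsatisfiable

Branch on m_11: set m_11 = 1.
(m_21') alone gives m_21 = 0.
(m_22) alone gives m_22 = 1.
(m_31') alone gives m_31 = 0.
(m_32) alone gives m_32 = 1.
But (m_32') is also a unit clause — contradiction.
That branch fails; take m_11 = 0 instead.
(m_12) alone gives m_12 = 1.
(m_22') alone gives m_22 = 0.
(m_21) alone gives m_21 = 1.
(m_31') alone gives m_31 = 0.
(m_32) alone gives m_32 = 1.
But (m_32') is also a unit clause — contradiction.
Neither m_11 = 1 nor m_11 = 0 works.
No assignment satisfies every clause.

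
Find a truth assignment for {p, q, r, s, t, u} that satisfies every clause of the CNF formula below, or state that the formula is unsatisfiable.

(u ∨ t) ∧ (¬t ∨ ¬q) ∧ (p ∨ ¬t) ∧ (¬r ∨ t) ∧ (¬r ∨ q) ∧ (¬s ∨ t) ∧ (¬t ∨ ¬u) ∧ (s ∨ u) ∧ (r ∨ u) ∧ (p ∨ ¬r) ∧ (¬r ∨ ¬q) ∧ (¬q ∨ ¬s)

p: True,  q: True,  r: False,  s: False,  t: False,  u: True

Branch on u: set u = True.
(¬t) alone gives t = False.
(¬r) alone gives r = False.
(¬s) alone gives s = False.
All clauses hold; p, q can take either value.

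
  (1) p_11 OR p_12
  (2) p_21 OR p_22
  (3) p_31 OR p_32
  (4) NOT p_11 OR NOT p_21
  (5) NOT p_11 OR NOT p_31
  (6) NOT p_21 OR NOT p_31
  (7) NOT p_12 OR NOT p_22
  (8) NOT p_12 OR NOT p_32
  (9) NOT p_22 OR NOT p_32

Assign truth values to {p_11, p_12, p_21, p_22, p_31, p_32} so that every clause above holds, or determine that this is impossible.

Case p_11 = true:
From the singleton clause (NOT p_21), p_21 = false.
From the singleton clause (p_22), p_22 = true.
From the singleton clause (NOT p_31), p_31 = false.
From the singleton clause (p_32), p_32 = true.
Now (NOT p_32) is unsatisfied and unit — conflict.
Backtrack on p_11: now try p_11 = false.
From the singleton clause (p_12), p_12 = true.
From the singleton clause (NOT p_22), p_22 = false.
From the singleton clause (p_21), p_21 = true.
From the singleton clause (NOT p_31), p_31 = false.
From the singleton clause (p_32), p_32 = true.
Now (NOT p_32) is unsatisfied and unit — conflict.
Either choice for p_11 ends in contradiction.

UNSATISFIABLE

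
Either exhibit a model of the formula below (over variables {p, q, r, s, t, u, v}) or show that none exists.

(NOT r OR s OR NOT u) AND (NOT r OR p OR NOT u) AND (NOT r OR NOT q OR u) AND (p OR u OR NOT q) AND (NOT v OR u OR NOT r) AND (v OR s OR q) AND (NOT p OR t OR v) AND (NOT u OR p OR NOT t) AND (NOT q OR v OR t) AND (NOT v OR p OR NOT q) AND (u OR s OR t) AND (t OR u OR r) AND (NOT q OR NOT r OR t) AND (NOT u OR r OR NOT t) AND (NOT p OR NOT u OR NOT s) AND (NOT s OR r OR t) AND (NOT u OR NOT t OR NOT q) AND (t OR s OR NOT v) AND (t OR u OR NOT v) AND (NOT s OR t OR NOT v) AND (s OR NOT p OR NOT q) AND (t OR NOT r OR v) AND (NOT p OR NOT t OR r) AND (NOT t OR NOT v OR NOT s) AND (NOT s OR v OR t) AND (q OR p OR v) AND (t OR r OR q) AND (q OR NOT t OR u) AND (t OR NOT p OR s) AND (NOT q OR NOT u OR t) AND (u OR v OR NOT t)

Suppose r = false.
Suppose t = true.
(NOT u) alone gives u = false.
(NOT p) alone gives p = false.
(NOT q) alone gives q = false.
Now (q) is unsatisfied and unit — conflict.
Undo t and try t = false.
(u) alone gives u = true.
(NOT s) alone gives s = false.
(NOT v) alone gives v = false.
(q) alone gives q = true.
Now (NOT q) is unsatisfied and unit — conflict.
Neither t = true nor t = false works.
Undo r and try r = true.
Suppose s = true.
Suppose p = true.
(NOT u) alone gives u = false.
(NOT q) alone gives q = false.
(NOT v) alone gives v = false.
(t) alone gives t = true.
Now (NOT t) is unsatisfied and unit — conflict.
Undo p and try p = false.
(NOT u) alone gives u = false.
(NOT q) alone gives q = false.
(NOT v) alone gives v = false.
Now (v) is unsatisfied and unit — conflict.
Neither p = true nor p = false works.
Undo s and try s = false.
(NOT u) alone gives u = false.
(NOT q) alone gives q = false.
(NOT v) alone gives v = false.
Now (v) is unsatisfied and unit — conflict.
Neither s = true nor s = false works.
Neither r = true nor r = false works.

UNSATISFIABLE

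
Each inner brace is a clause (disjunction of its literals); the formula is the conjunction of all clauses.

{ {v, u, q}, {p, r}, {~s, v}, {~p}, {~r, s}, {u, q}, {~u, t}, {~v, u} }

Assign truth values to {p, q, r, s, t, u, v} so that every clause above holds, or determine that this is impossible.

p ↦ 0,  q ↦ 0,  r ↦ 1,  s ↦ 1,  t ↦ 1,  u ↦ 1,  v ↦ 1

The clause (~p) is unit, so p = 0.
The clause (r) is unit, so r = 1.
The clause (s) is unit, so s = 1.
The clause (v) is unit, so v = 1.
The clause (u) is unit, so u = 1.
The clause (t) is unit, so t = 1.
Every clause is now satisfied; q is unconstrained.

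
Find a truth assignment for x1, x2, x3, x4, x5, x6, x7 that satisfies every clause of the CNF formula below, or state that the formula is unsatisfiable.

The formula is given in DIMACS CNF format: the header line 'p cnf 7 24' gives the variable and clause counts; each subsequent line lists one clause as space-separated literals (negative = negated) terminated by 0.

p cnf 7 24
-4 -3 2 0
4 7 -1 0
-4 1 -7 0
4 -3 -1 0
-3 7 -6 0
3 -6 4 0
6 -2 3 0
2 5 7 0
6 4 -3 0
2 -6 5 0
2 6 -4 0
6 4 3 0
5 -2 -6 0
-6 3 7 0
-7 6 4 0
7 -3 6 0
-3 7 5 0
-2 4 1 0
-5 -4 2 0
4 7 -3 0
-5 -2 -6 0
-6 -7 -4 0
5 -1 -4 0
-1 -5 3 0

x1: False; x2: False; x3: True; x4: False; x5: True; x6: True; x7: True

Branch on x4: set x4 = False.
Branch on x7: set x7 = True.
Unit clause (x6) forces x6 = True.
Unit clause (x3) forces x3 = True.
Unit clause (¬x1) forces x1 = False.
Unit clause (¬x2) forces x2 = False.
Unit clause (x5) forces x5 = True.
This assignment satisfies each clause.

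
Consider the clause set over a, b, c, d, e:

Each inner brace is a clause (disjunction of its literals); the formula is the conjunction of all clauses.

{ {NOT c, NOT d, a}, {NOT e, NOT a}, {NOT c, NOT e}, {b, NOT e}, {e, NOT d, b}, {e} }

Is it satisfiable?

The clause (e) is unit, so e = true.
The clause (NOT a) is unit, so a = false.
The clause (NOT c) is unit, so c = false.
The clause (b) is unit, so b = true.
All clauses hold; d can take either value.
A satisfying assignment: a: false,  b: true,  c: false,  d: true,  e: true.

Yes, satisfiable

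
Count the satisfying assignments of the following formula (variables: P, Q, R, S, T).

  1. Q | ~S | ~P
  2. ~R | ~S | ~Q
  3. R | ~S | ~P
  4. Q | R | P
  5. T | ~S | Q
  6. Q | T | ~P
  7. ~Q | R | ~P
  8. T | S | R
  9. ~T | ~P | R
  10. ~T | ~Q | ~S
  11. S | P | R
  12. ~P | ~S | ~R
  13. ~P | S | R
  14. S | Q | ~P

8

There are 2^5 = 32 truth assignments over (P, Q, R, S, T).
Split on Q. With Q = 1, the clauses containing Q are satisfied and ~Q drops from the rest; 5 of the 2^4 = 16 assignments to the other variables satisfy what remains.
With Q = 0, by the same count on the reduced clause set, 3 assignments work.
(One model: P=F, Q=F, R=T, S=F, T=F.)
Total: 5 + 3 = 8.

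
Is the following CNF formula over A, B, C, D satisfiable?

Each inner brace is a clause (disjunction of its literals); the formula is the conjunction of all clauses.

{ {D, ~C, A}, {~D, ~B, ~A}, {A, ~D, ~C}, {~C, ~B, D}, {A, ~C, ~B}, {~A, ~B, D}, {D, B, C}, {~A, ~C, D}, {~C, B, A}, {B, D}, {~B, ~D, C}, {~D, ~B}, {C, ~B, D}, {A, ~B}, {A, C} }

Yes

Try B = 0.
From the singleton clause (D), D = 1.
Try A = 1.
Every clause is now satisfied; C is unconstrained.
A satisfying assignment: A ↦ 1, B ↦ 0, C ↦ 0, D ↦ 1.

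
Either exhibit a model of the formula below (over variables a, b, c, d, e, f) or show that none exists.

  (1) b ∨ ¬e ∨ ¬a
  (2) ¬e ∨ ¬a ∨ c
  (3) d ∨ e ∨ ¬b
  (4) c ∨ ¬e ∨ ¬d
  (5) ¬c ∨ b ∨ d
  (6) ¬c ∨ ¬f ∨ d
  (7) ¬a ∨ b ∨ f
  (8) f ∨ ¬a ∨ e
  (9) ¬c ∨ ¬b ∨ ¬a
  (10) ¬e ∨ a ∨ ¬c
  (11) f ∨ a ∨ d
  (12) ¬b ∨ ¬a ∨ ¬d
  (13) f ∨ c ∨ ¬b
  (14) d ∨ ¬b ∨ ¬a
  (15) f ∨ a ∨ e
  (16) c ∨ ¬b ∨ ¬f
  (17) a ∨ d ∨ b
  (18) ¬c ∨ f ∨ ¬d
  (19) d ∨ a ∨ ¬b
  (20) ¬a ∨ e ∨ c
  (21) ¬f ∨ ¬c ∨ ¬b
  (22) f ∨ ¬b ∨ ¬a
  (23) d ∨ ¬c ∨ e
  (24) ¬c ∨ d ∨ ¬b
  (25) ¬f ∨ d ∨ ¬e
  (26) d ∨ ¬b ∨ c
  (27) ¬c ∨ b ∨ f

Case b = False:
Case e = False:
Case c = True:
From the singleton clause (d), d = True.
From the singleton clause (f), f = True.
All clauses hold; a can take either value.

a ↦ True,  b ↦ False,  c ↦ True,  d ↦ True,  e ↦ False,  f ↦ True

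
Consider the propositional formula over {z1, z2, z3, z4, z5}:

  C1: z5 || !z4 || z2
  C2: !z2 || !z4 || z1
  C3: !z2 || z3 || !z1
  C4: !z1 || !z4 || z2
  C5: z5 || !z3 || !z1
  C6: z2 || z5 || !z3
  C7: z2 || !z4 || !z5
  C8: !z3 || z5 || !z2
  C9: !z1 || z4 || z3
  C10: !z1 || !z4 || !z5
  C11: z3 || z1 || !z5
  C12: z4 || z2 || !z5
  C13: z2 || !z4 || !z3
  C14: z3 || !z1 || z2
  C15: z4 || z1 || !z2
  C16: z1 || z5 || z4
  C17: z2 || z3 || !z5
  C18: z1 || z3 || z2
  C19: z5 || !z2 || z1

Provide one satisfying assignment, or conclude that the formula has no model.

Try z5 = true.
Try z2 = true.
Try z4 = false.
From the singleton clause (z1), z1 = true.
From the singleton clause (z3), z3 = true.
Every clause now holds.

z1=true; z2=true; z3=true; z4=false; z5=true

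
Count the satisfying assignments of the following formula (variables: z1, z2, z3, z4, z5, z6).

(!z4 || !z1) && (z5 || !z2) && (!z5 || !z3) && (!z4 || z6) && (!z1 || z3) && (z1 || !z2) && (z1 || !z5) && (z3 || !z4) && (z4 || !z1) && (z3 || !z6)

There are 2^6 = 64 truth assignments over (z1, z2, z3, z4, z5, z6).
Split on z6. With z6 = true, the clauses containing z6 are satisfied and !z6 drops from the rest; 2 of the 2^5 = 32 assignments to the other variables satisfy what remains.
With z6 = false, by the same count on the reduced clause set, 2 assignments work.
Total: 2 + 2 = 4.

4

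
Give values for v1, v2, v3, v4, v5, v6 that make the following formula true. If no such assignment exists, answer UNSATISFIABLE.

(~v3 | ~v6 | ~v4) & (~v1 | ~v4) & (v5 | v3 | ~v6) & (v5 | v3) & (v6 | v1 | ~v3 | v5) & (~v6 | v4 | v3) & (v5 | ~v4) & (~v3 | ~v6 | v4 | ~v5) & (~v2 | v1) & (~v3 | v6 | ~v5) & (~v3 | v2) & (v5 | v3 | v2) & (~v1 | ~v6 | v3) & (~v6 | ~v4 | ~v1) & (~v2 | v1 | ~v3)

v1 ↦ 1, v2 ↦ 1, v3 ↦ 1, v4 ↦ 0, v5 ↦ 0, v6 ↦ 0

Branch on v1: set v1 = 1.
From the singleton clause (~v4), v4 = 0.
Branch on v5: set v5 = 0.
From the singleton clause (v3), v3 = 1.
From the singleton clause (v2), v2 = 1.
No clause remains; v6 is free.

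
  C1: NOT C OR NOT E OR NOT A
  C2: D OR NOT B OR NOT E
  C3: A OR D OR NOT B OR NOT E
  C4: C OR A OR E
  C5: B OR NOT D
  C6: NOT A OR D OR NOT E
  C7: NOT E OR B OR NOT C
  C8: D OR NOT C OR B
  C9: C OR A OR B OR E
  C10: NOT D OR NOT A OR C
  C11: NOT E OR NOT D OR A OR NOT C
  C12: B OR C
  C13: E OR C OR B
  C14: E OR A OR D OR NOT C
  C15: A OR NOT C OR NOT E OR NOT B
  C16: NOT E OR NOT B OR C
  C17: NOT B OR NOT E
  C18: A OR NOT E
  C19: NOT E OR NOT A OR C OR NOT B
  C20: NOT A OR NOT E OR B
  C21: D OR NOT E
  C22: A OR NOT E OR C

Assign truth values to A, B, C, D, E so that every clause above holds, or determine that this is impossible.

Suppose B = true.
(NOT E) alone gives E = false.
Suppose C = true.
Suppose A = false.
(D) alone gives D = true.
This assignment satisfies each clause.

A: false; B: true; C: true; D: true; E: false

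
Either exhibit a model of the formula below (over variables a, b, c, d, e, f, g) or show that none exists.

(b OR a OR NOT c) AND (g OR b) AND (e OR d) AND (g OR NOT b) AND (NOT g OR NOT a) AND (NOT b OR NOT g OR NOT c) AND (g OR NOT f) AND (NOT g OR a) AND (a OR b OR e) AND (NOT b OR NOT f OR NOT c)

Branch on g: set g = true.
Unit clause (NOT a) forces a = false.
But (a) is also a unit clause — contradiction.
So g must be the other value — set g = false.
Unit clause (b) forces b = true.
But (NOT b) is also a unit clause — contradiction.
Either choice for g ends in contradiction.

UNSATISFIABLE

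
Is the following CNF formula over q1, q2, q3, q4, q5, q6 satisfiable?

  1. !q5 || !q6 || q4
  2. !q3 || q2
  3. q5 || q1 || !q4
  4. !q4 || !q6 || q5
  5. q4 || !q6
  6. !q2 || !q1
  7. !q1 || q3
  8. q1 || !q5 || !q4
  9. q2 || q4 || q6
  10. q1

Unit clause (q1) forces q1 = true.
Unit clause (!q2) forces q2 = false.
Unit clause (!q3) forces q3 = false.
That conflicts with the unit clause (q3).
No assignment satisfies every clause.

Unsatisfiable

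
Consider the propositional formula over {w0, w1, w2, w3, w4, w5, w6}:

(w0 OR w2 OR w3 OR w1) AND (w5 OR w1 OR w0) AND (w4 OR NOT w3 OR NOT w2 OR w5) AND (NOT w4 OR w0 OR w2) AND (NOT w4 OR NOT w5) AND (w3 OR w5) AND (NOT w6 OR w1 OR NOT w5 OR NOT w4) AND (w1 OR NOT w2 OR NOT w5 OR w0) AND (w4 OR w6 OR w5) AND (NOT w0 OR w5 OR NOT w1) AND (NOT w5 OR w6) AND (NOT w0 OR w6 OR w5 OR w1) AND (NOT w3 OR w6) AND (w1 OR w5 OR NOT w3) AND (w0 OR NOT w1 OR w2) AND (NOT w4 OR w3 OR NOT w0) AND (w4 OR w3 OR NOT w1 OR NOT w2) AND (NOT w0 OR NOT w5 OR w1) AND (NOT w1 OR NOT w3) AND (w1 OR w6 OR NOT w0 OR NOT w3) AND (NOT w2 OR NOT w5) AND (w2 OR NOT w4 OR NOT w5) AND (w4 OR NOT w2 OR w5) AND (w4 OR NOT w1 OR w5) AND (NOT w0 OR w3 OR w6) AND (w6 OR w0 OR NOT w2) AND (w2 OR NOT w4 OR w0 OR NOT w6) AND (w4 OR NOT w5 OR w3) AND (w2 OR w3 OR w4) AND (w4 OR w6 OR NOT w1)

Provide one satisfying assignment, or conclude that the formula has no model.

Suppose w4 = false.
Suppose w3 = true.
Unit clause (w6) forces w6 = true.
Unit clause (NOT w1) forces w1 = false.
Unit clause (w5) forces w5 = true.
Unit clause (NOT w0) forces w0 = false.
Unit clause (NOT w2) forces w2 = false.
Every clause now holds.

w0 ↦ false; w1 ↦ false; w2 ↦ false; w3 ↦ true; w4 ↦ false; w5 ↦ true; w6 ↦ true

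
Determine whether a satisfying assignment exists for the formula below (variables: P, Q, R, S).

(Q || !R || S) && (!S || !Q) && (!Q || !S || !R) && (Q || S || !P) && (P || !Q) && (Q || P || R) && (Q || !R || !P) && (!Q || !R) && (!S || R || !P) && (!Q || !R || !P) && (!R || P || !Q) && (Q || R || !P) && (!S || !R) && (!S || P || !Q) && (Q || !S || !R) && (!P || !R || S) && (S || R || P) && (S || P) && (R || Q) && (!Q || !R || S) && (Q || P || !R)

Branch on S: set S = false.
The clause (P) is unit, so P = true.
The clause (Q) is unit, so Q = true.
The clause (!R) is unit, so R = false.
This assignment satisfies each clause.
A satisfying assignment: P=true; Q=true; R=false; S=false.

Satisfiable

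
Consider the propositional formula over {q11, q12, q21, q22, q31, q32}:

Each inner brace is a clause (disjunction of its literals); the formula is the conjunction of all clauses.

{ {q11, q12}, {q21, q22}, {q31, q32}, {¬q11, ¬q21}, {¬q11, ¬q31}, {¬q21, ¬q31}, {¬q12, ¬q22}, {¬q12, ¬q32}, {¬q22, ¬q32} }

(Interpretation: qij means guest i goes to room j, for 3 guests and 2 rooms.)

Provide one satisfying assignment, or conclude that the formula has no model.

UNSATISFIABLE

Branch on q11: set q11 = True.
From the singleton clause (¬q21), q21 = False.
From the singleton clause (q22), q22 = True.
From the singleton clause (¬q31), q31 = False.
From the singleton clause (q32), q32 = True.
Now (¬q32) is unsatisfied and unit — conflict.
So q11 must be the other value — set q11 = False.
From the singleton clause (q12), q12 = True.
From the singleton clause (¬q22), q22 = False.
From the singleton clause (q21), q21 = True.
From the singleton clause (¬q31), q31 = False.
From the singleton clause (q32), q32 = True.
Now (¬q32) is unsatisfied and unit — conflict.
Both values of q11 lead to a conflict.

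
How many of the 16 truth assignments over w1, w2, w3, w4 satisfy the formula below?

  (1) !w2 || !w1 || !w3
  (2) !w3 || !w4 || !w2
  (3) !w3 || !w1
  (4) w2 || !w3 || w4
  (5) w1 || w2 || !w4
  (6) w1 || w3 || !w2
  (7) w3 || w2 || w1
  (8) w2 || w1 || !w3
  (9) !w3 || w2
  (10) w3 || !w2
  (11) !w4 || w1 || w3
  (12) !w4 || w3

There are 2^4 = 16 truth assignments over (w1, w2, w3, w4).
Check each against the 12 clauses (columns in the order w1, w2, w3, w4):
  F F F F  ✗ fails (w3 || w2 || w1)
  F F F T  ✗ fails (w1 || w2 || !w4)
  F F T F  ✗ fails (w2 || !w3 || w4)
  F F T T  ✗ fails (w1 || w2 || !w4)
  F T F F  ✗ fails (w1 || w3 || !w2)
  F T F T  ✗ fails (w1 || w3 || !w2)
  F T T F  ✓ satisfies all
  F T T T  ✗ fails (!w3 || !w4 || !w2)
  T F F F  ✓ satisfies all
  T F F T  ✗ fails (!w4 || w3)
  T F T F  ✗ fails (!w3 || !w1)
  T F T T  ✗ fails (!w3 || !w1)
  T T F F  ✗ fails (w3 || !w2)
  T T F T  ✗ fails (w3 || !w2)
  T T T F  ✗ fails (!w2 || !w1 || !w3)
  T T T T  ✗ fails (!w2 || !w1 || !w3)
2 of the 16 rows are models.

2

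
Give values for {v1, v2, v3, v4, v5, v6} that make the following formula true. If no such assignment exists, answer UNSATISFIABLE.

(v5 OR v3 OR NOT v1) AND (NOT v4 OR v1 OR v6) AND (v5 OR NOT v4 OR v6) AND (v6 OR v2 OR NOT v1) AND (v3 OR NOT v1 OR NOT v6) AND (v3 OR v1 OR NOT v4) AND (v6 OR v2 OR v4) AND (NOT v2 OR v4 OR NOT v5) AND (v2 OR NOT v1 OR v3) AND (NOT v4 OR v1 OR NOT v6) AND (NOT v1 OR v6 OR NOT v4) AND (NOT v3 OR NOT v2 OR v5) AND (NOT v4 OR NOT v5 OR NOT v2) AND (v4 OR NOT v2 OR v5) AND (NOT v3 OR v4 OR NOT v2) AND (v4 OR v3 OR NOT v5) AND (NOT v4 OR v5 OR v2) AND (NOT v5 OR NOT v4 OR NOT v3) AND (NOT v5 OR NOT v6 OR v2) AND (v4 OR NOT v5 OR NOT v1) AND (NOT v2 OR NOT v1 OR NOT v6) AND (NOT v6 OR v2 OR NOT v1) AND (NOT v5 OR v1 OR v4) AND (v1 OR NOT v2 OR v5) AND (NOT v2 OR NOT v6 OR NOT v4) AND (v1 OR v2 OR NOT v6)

Branch on v5: set v5 = true.
Branch on v2: set v2 = false.
Unit clause (NOT v6) forces v6 = false.
Unit clause (NOT v1) forces v1 = false.
Unit clause (NOT v4) forces v4 = false.
But (v4) is also a unit clause — contradiction.
Backtrack on v2: now try v2 = true.
Unit clause (v4) forces v4 = true.
But (NOT v4) is also a unit clause — contradiction.
Neither v2 = true nor v2 = false works.
Backtrack on v5: now try v5 = false.
Branch on v3: set v3 = true.
Unit clause (NOT v2) forces v2 = false.
Unit clause (NOT v4) forces v4 = false.
Unit clause (v6) forces v6 = true.
Unit clause (NOT v1) forces v1 = false.
But (v1) is also a unit clause — contradiction.
Backtrack on v3: now try v3 = false.
Unit clause (NOT v1) forces v1 = false.
Unit clause (NOT v4) forces v4 = false.
Unit clause (NOT v2) forces v2 = false.
Unit clause (v6) forces v6 = true.
But (NOT v6) is also a unit clause — contradiction.
Neither v3 = true nor v3 = false works.
Neither v5 = true nor v5 = false works.

UNSATISFIABLE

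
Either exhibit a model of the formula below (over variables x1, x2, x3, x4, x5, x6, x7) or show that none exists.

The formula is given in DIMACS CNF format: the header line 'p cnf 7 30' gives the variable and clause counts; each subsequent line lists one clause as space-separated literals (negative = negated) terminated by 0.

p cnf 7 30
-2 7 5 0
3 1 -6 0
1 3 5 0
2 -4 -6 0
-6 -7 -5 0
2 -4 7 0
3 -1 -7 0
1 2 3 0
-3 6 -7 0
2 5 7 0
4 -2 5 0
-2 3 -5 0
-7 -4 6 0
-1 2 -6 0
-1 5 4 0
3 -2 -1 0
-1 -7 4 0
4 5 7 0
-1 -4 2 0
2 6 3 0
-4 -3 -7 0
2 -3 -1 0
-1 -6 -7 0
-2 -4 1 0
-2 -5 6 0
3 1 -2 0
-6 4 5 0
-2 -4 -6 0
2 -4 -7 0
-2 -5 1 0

Branch on x2: set x2 = False.
Branch on x4: set x4 = False.
Branch on x1: set x1 = False.
(x3) alone gives x3 = True.
Branch on x6: set x6 = False.
(¬x7) alone gives x7 = False.
(x5) alone gives x5 = True.
All clauses are satisfied.

x1: False,  x2: False,  x3: True,  x4: False,  x5: True,  x6: False,  x7: False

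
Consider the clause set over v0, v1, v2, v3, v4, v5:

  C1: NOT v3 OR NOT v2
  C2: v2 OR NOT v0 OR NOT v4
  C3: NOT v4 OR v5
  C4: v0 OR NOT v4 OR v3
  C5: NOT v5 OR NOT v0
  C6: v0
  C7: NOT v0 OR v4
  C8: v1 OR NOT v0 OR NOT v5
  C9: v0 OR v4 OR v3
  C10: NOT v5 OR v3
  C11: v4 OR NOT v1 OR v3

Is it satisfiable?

No

Unit clause (v0) forces v0 = true.
Unit clause (NOT v5) forces v5 = false.
Unit clause (NOT v4) forces v4 = false.
Now (v4) is unsatisfied and unit — conflict.
No assignment satisfies every clause.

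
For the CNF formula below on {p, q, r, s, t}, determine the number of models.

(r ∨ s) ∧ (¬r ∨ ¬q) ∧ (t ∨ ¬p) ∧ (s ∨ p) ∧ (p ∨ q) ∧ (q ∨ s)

There are 2^5 = 32 truth assignments over (p, q, r, s, t).
Split on t. With t = True, the clauses containing t are satisfied and ¬t drops from the rest; 4 of the 2^4 = 16 assignments to the other variables satisfy what remains.
With t = False, by the same count on the reduced clause set, 1 assignment works.
Total: 4 + 1 = 5.

5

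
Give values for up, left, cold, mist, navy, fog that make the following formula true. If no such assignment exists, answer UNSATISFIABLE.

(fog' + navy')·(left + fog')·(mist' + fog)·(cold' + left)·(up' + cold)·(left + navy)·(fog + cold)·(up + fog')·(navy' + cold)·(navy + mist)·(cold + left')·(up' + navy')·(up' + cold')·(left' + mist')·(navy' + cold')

Branch on fog: set fog = 0.
From the singleton clause (mist'), mist = 0.
From the singleton clause (cold), cold = 1.
From the singleton clause (left), left = 1.
From the singleton clause (navy), navy = 1.
But (navy') is also a unit clause — contradiction.
Undo fog and try fog = 1.
From the singleton clause (navy'), navy = 0.
From the singleton clause (left), left = 1.
From the singleton clause (up), up = 1.
From the singleton clause (cold), cold = 1.
But (cold') is also a unit clause — contradiction.
Either choice for fog ends in contradiction.

UNSATISFIABLE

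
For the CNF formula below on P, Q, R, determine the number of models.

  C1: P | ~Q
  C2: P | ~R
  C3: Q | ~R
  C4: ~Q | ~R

3

There are 2^3 = 8 truth assignments over (P, Q, R).
Check each against the 4 clauses (columns in the order P, Q, R):
  F F F  ✓ satisfies all
  F F T  ✗ fails (P | ~R)
  F T F  ✗ fails (P | ~Q)
  F T T  ✗ fails (P | ~Q)
  T F F  ✓ satisfies all
  T F T  ✗ fails (Q | ~R)
  T T F  ✓ satisfies all
  T T T  ✗ fails (~Q | ~R)
3 of the 8 rows are models.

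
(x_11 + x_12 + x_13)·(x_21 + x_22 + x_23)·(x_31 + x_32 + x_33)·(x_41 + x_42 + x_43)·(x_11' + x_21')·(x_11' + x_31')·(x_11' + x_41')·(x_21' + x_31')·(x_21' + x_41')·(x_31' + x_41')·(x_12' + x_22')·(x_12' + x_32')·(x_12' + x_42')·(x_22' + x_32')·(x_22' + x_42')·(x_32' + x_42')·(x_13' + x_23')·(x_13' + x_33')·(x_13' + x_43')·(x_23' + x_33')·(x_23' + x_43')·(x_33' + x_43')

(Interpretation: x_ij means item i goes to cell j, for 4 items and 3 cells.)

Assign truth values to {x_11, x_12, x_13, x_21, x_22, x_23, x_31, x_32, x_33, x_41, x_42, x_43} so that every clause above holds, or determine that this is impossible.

Try x_11 = 0.
Try x_12 = 1.
Unit clause (x_22') forces x_22 = 0.
Unit clause (x_32') forces x_32 = 0.
Unit clause (x_42') forces x_42 = 0.
Try x_21 = 1.
Unit clause (x_31') forces x_31 = 0.
Unit clause (x_33) forces x_33 = 1.
Unit clause (x_41') forces x_41 = 0.
Unit clause (x_43) forces x_43 = 1.
That conflicts with the unit clause (x_43').
That branch fails; take x_21 = 0 instead.
Unit clause (x_23) forces x_23 = 1.
Unit clause (x_13') forces x_13 = 0.
Unit clause (x_33') forces x_33 = 0.
Unit clause (x_31) forces x_31 = 1.
Unit clause (x_41') forces x_41 = 0.
Unit clause (x_43) forces x_43 = 1.
That conflicts with the unit clause (x_43').
Either choice for x_21 ends in contradiction.
That branch fails; take x_12 = 0 instead.
Unit clause (x_13) forces x_13 = 1.
Unit clause (x_23') forces x_23 = 0.
Unit clause (x_33') forces x_33 = 0.
Unit clause (x_43') forces x_43 = 0.
Try x_21 = 1.
Unit clause (x_31') forces x_31 = 0.
Unit clause (x_32) forces x_32 = 1.
Unit clause (x_41') forces x_41 = 0.
Unit clause (x_42) forces x_42 = 1.
That conflicts with the unit clause (x_42').
That branch fails; take x_21 = 0 instead.
Unit clause (x_22) forces x_22 = 1.
Unit clause (x_32') forces x_32 = 0.
Unit clause (x_31) forces x_31 = 1.
Unit clause (x_41') forces x_41 = 0.
Unit clause (x_42) forces x_42 = 1.
That conflicts with the unit clause (x_42').
Either choice for x_21 ends in contradiction.
Either choice for x_12 ends in contradiction.
That branch fails; take x_11 = 1 instead.
Unit clause (x_21') forces x_21 = 0.
Unit clause (x_31') forces x_31 = 0.
Unit clause (x_41') forces x_41 = 0.
Try x_22 = 1.
Unit clause (x_12') forces x_12 = 0.
Unit clause (x_32') forces x_32 = 0.
Unit clause (x_33) forces x_33 = 1.
Unit clause (x_42') forces x_42 = 0.
Unit clause (x_43) forces x_43 = 1.
That conflicts with the unit clause (x_43').
That branch fails; take x_22 = 0 instead.
Unit clause (x_23) forces x_23 = 1.
Unit clause (x_13') forces x_13 = 0.
Unit clause (x_33') forces x_33 = 0.
Unit clause (x_32) forces x_32 = 1.
Unit clause (x_12') forces x_12 = 0.
Unit clause (x_42') forces x_42 = 0.
Unit clause (x_43) forces x_43 = 1.
That conflicts with the unit clause (x_43').
Either choice for x_22 ends in contradiction.
Either choice for x_11 ends in contradiction.

UNSATISFIABLE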